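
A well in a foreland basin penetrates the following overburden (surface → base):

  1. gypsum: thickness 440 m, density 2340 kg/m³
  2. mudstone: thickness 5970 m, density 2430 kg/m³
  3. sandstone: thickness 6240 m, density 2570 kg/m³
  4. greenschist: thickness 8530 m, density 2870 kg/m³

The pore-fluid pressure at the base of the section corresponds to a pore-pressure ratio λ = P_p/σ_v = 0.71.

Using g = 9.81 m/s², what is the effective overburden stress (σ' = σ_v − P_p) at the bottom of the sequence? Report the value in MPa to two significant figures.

160 MPa

Overburden (lithostatic) stress σ_v:
gypsum: 2340 kg/m³ × 9.81 m/s² × 440 m = 1.010×10^7 Pa = 10.10 MPa
mudstone: 2430 kg/m³ × 9.81 m/s² × 5970 m = 1.423×10^8 Pa = 142.3 MPa
sandstone: 2570 kg/m³ × 9.81 m/s² × 6240 m = 1.573×10^8 Pa = 157.3 MPa
greenschist: 2870 kg/m³ × 9.81 m/s² × 8530 m = 2.402×10^8 Pa = 240.2 MPa
Total = 10.10 + 142.3 + 157.3 + 240.2 = 549.90 MPa
Pore pressure P_p = λ·σ_v = 0.71 × 549.9 MPa = 390.4 MPa
Effective stress σ' = σ_v − P_p = 549.9 − 390.4 = 159.47 MPa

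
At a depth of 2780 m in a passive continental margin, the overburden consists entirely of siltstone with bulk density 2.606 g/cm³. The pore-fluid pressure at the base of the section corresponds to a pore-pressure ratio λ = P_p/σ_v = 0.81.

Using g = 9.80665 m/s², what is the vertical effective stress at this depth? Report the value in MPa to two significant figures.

Overburden (lithostatic) stress σ_v:
siltstone: 2606 kg/m³ × 9.80665 m/s² × 2780 m = 7.105×10^7 Pa = 71.05 MPa
Pore pressure P_p = λ·σ_v = 0.81 × 71.05 MPa = 57.55 MPa
Effective stress σ' = σ_v − P_p = 71.05 − 57.55 = 13.499 MPa

13 MPa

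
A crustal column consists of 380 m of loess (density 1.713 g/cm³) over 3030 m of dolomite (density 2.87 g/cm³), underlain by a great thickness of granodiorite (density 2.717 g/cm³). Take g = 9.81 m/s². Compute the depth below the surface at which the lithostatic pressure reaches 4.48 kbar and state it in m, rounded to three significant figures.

16800 m

Pressure at base of upper layers: 1713×9.81×380 + 2870×9.81×3030 = 9.169×10^7 Pa = 0.9169 kbar
Remaining pressure to be supplied by granodiorite: 4.480×10^8 − 9.169×10^7 = 3.563×10^8 Pa
Additional depth in granodiorite = 3.563×10^8 Pa / (2717 kg/m³ × 9.81 m/s²) = 13368 m
Total depth = 3410 m + 13368 m = 16778 m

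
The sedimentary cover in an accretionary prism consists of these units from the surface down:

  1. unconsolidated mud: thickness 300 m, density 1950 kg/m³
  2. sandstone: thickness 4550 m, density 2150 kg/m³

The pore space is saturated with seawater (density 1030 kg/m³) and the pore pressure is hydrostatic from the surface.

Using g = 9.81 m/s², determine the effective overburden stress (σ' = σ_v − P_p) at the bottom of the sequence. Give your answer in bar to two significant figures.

Overburden (lithostatic) stress σ_v:
unconsolidated mud: 1950 kg/m³ × 9.81 m/s² × 300 m = 5.739×10^6 Pa = 5.739 MPa
sandstone: 2150 kg/m³ × 9.81 m/s² × 4550 m = 9.597×10^7 Pa = 95.97 MPa
Total = 5.739 + 95.97 = 101.71 MPa
Pore pressure P_p = 1030 kg/m³ × 9.81 m/s² × 4850 m = 4.901×10^7 Pa = 49.01 MPa
Effective stress σ' = σ_v − P_p = 101.7 − 49.01 = 52.699 MPa = 526.99 bar

530 bar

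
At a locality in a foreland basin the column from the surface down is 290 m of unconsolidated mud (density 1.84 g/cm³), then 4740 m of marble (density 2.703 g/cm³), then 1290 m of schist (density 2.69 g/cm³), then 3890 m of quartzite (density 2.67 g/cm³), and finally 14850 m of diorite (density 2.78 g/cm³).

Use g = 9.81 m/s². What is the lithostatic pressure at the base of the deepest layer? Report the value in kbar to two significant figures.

unconsolidated mud: 1840 kg/m³ × 9.81 m/s² × 290 m = 5.235×10^6 Pa = 0.05235 kbar
marble: 2703 kg/m³ × 9.81 m/s² × 4740 m = 1.257×10^8 Pa = 1.257 kbar
schist: 2690 kg/m³ × 9.81 m/s² × 1290 m = 3.404×10^7 Pa = 0.3404 kbar
quartzite: 2670 kg/m³ × 9.81 m/s² × 3890 m = 1.019×10^8 Pa = 1.019 kbar
diorite: 2780 kg/m³ × 9.81 m/s² × 14850 m = 4.050×10^8 Pa = 4.050 kbar
Total = 0.05235 + 1.257 + 0.3404 + 1.019 + 4.050 = 6.7184 kbar

6.7 kbar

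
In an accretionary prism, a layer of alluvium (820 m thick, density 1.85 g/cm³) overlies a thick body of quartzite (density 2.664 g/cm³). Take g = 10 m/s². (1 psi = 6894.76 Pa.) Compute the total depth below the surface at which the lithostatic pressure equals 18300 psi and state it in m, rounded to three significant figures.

4990 m

Pressure at base of upper layers: 1850×10×820 = 1.517×10^7 Pa = 2200 psi
Remaining pressure to be supplied by quartzite: 1.262×10^8 − 1.517×10^7 = 1.110×10^8 Pa
Additional depth in quartzite = 1.110×10^8 Pa / (2664 kg/m³ × 10 m/s²) = 4166.8 m
Total depth = 820 m + 4166.8 m = 4986.8 m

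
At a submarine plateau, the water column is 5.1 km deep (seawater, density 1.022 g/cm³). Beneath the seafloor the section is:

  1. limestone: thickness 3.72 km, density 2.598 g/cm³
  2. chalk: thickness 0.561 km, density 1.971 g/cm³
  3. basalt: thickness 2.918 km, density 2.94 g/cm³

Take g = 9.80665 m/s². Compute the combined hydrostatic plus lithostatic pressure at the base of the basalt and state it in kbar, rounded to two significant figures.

seawater: 1022 kg/m³ × 9.80665 m/s² × 5100 m = 5.111×10^7 Pa = 0.5111 kbar
limestone: 2598 kg/m³ × 9.80665 m/s² × 3720 m = 9.478×10^7 Pa = 0.9478 kbar
chalk: 1971 kg/m³ × 9.80665 m/s² × 561 m = 1.084×10^7 Pa = 0.1084 kbar
basalt: 2940 kg/m³ × 9.80665 m/s² × 2918 m = 8.413×10^7 Pa = 0.8413 kbar
Total = 0.5111 + 0.9478 + 0.1084 + 0.8413 = 2.4087 kbar

2.4 kbar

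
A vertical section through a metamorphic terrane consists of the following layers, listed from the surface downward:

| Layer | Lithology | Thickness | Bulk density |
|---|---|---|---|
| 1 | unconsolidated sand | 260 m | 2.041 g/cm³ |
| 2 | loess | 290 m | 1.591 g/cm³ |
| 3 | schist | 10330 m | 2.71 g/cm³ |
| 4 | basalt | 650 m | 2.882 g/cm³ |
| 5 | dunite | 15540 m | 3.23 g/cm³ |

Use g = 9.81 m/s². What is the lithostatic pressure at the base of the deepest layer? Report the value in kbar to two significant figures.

unconsolidated sand: 2041 kg/m³ × 9.81 m/s² × 260 m = 5.206×10^6 Pa = 0.05206 kbar
loess: 1591 kg/m³ × 9.81 m/s² × 290 m = 4.526×10^6 Pa = 0.04526 kbar
schist: 2710 kg/m³ × 9.81 m/s² × 10330 m = 2.746×10^8 Pa = 2.746 kbar
basalt: 2882 kg/m³ × 9.81 m/s² × 650 m = 1.838×10^7 Pa = 0.1838 kbar
dunite: 3230 kg/m³ × 9.81 m/s² × 15540 m = 4.924×10^8 Pa = 4.924 kbar
Total = 0.05206 + 0.04526 + 2.746 + 0.1838 + 4.924 = 7.9514 kbar

8.0 kbar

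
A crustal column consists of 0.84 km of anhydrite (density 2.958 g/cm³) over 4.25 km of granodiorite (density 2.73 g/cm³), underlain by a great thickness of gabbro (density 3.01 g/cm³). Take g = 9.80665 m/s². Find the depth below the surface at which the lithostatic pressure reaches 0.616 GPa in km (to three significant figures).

21.3 km

Pressure at base of upper layers: 2958×9.80665×840 + 2730×9.80665×4250 = 1.381×10^8 Pa = 0.1381 GPa
Remaining pressure to be supplied by gabbro: 6.160×10^8 − 1.381×10^8 = 4.779×10^8 Pa
Additional depth in gabbro = 4.779×10^8 Pa / (3010 kg/m³ × 9.80665 m/s²) = 16188 m
Total depth = 5090 m + 16188 m = 21278 m
= 21.278 km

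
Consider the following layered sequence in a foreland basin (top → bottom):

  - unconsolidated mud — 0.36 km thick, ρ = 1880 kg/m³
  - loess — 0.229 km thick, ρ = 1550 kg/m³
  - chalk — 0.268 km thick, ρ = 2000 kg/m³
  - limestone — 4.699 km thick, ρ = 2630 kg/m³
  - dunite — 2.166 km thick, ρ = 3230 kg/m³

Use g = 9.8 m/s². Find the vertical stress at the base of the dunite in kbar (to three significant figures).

unconsolidated mud: 1880 kg/m³ × 9.8 m/s² × 360 m = 6.633×10^6 Pa = 0.06633 kbar
loess: 1550 kg/m³ × 9.8 m/s² × 229 m = 3.479×10^6 Pa = 0.03479 kbar
chalk: 2000 kg/m³ × 9.8 m/s² × 268 m = 5.253×10^6 Pa = 0.05253 kbar
limestone: 2630 kg/m³ × 9.8 m/s² × 4699 m = 1.211×10^8 Pa = 1.211 kbar
dunite: 3230 kg/m³ × 9.8 m/s² × 2166 m = 6.856×10^7 Pa = 0.6856 kbar
Total = 0.06633 + 0.03479 + 0.05253 + 1.211 + 0.6856 = 2.0504 kbar

2.05 kbar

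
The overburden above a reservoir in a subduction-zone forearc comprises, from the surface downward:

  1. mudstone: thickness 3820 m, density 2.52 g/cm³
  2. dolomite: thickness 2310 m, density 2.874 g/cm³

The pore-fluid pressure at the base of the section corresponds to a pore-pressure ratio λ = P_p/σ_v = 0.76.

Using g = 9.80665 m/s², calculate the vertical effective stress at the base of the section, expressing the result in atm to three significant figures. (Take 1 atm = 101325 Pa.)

Overburden (lithostatic) stress σ_v:
mudstone: 2520 kg/m³ × 9.80665 m/s² × 3820 m = 9.440×10^7 Pa = 94.40 MPa
dolomite: 2874 kg/m³ × 9.80665 m/s² × 2310 m = 6.511×10^7 Pa = 65.11 MPa
Total = 94.40 + 65.11 = 159.51 MPa
Pore pressure P_p = λ·σ_v = 0.76 × 159.5 MPa = 121.2 MPa
Effective stress σ' = σ_v − P_p = 159.5 − 121.2 = 38.282 MPa = 377.81 atm

378 atm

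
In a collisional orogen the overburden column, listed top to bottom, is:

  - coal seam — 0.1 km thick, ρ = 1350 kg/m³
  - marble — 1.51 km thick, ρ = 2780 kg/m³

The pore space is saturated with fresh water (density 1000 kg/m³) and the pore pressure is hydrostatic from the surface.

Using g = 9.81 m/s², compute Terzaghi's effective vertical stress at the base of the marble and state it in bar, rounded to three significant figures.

267 bar

Overburden (lithostatic) stress σ_v:
coal seam: 1350 kg/m³ × 9.81 m/s² × 100 m = 1.324×10^6 Pa = 1.324 MPa
marble: 2780 kg/m³ × 9.81 m/s² × 1510 m = 4.118×10^7 Pa = 41.18 MPa
Total = 1.324 + 41.18 = 42.505 MPa
Pore pressure P_p = 1000 kg/m³ × 9.81 m/s² × 1610 m = 1.579×10^7 Pa = 15.79 MPa
Effective stress σ' = σ_v − P_p = 42.50 − 15.79 = 26.711 MPa = 267.11 bar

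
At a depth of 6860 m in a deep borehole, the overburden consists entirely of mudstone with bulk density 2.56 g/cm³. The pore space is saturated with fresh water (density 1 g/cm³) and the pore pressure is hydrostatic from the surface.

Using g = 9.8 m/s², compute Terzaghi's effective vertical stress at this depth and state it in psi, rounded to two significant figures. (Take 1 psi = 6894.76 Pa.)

Overburden (lithostatic) stress σ_v:
mudstone: 2560 kg/m³ × 9.8 m/s² × 6860 m = 1.721×10^8 Pa = 172.1 MPa
Pore pressure P_p = 1000 kg/m³ × 9.8 m/s² × 6860 m = 6.723×10^7 Pa = 67.23 MPa
Effective stress σ' = σ_v − P_p = 172.1 − 67.23 = 104.88 MPa = 15211 psi

15000 psi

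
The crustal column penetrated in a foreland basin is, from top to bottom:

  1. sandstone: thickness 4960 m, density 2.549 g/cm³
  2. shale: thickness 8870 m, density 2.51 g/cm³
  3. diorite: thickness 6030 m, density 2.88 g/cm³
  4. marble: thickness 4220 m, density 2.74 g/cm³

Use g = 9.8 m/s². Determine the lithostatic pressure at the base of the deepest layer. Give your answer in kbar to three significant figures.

6.26 kbar

sandstone: 2549 kg/m³ × 9.8 m/s² × 4960 m = 1.239×10^8 Pa = 1.239 kbar
shale: 2510 kg/m³ × 9.8 m/s² × 8870 m = 2.182×10^8 Pa = 2.182 kbar
diorite: 2880 kg/m³ × 9.8 m/s² × 6030 m = 1.702×10^8 Pa = 1.702 kbar
marble: 2740 kg/m³ × 9.8 m/s² × 4220 m = 1.133×10^8 Pa = 1.133 kbar
Total = 1.239 + 2.182 + 1.702 + 1.133 = 6.2559 kbar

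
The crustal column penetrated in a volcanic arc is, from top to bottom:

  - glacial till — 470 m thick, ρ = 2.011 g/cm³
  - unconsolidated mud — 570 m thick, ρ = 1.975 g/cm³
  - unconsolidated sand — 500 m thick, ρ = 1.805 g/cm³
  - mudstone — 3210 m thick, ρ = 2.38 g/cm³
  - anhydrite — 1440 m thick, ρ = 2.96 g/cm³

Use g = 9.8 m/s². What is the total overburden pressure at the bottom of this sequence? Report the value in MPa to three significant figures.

glacial till: 2011 kg/m³ × 9.8 m/s² × 470 m = 9.263×10^6 Pa = 9.263 MPa
unconsolidated mud: 1975 kg/m³ × 9.8 m/s² × 570 m = 1.103×10^7 Pa = 11.03 MPa
unconsolidated sand: 1805 kg/m³ × 9.8 m/s² × 500 m = 8.845×10^6 Pa = 8.845 MPa
mudstone: 2380 kg/m³ × 9.8 m/s² × 3210 m = 7.487×10^7 Pa = 74.87 MPa
anhydrite: 2960 kg/m³ × 9.8 m/s² × 1440 m = 4.177×10^7 Pa = 41.77 MPa
Total = 9.263 + 11.03 + 8.845 + 74.87 + 41.77 = 145.78 MPa

146 MPa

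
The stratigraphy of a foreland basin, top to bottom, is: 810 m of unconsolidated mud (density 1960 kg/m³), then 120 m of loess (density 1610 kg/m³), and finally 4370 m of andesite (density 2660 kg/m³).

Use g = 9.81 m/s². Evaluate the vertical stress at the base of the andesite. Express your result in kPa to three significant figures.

132000 kPa

unconsolidated mud: 1960 kg/m³ × 9.81 m/s² × 810 m = 1.557×10^7 Pa = 15574 kPa
loess: 1610 kg/m³ × 9.81 m/s² × 120 m = 1.895×10^6 Pa = 1895 kPa
andesite: 2660 kg/m³ × 9.81 m/s² × 4370 m = 1.140×10^8 Pa = 1.140×10^5 kPa
Total = 15574 + 1895 + 1.140×10^5 = 1.3150×10^5 kPa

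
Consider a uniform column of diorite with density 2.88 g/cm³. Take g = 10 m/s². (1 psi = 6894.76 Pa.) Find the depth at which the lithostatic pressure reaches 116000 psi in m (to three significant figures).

27800 m

h = P/(ρg) = 116000 psi / (2880 kg/m³ × 10 m/s²) = 7.998×10^8 Pa / 28800 Pa/m = 27771 m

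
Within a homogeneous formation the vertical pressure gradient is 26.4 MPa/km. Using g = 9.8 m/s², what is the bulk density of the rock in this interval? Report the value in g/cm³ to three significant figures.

2.69 g/cm³

ρ = (dP/dz)/g = 26.4 MPa/km / 9.8 m/s² = 26400 Pa/m / 9.8 m/s² = 2693.9 kg/m³
= 2.694 g/cm³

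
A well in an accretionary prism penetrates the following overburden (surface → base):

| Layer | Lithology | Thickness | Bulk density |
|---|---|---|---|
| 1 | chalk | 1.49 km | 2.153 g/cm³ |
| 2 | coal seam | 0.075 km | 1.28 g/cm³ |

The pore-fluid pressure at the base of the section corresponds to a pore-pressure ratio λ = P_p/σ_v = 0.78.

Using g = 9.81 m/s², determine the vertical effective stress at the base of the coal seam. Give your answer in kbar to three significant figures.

Overburden (lithostatic) stress σ_v:
chalk: 2153 kg/m³ × 9.81 m/s² × 1490 m = 3.147×10^7 Pa = 31.47 MPa
coal seam: 1280 kg/m³ × 9.81 m/s² × 75 m = 9.418×10^5 Pa = 0.9418 MPa
Total = 31.47 + 0.9418 = 32.412 MPa
Pore pressure P_p = λ·σ_v = 0.78 × 32.41 MPa = 25.28 MPa
Effective stress σ' = σ_v − P_p = 32.41 − 25.28 = 7.1306 MPa = 0.071306 kbar

0.0713 kbar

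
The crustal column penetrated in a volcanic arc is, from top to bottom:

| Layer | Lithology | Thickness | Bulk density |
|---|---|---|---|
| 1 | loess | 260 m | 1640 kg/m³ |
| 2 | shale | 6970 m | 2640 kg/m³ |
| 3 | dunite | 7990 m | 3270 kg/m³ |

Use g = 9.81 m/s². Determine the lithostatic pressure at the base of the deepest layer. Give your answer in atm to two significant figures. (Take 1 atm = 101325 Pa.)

4400 atm

loess: 1640 kg/m³ × 9.81 m/s² × 260 m = 4.183×10^6 Pa = 41.28 atm
shale: 2640 kg/m³ × 9.81 m/s² × 6970 m = 1.805×10^8 Pa = 1782 atm
dunite: 3270 kg/m³ × 9.81 m/s² × 7990 m = 2.563×10^8 Pa = 2530 atm
Total = 41.28 + 1782 + 2530 = 4352.4 atm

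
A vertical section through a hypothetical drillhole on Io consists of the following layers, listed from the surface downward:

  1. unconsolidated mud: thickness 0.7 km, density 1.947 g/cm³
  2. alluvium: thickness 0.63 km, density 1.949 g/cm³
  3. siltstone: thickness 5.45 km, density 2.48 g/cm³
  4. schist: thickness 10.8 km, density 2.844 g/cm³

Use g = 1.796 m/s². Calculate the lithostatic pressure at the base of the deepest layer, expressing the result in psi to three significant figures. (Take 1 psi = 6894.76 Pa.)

unconsolidated mud: 1947 kg/m³ × 1.796 m/s² × 700 m = 2.448×10^6 Pa = 355.0 psi
alluvium: 1949 kg/m³ × 1.796 m/s² × 630 m = 2.205×10^6 Pa = 319.8 psi
siltstone: 2480 kg/m³ × 1.796 m/s² × 5450 m = 2.427×10^7 Pa = 3521 psi
schist: 2844 kg/m³ × 1.796 m/s² × 10800 m = 5.516×10^7 Pa = 8001 psi
Total = 355.0 + 319.8 + 3521 + 8001 = 12197 psi

12200 psi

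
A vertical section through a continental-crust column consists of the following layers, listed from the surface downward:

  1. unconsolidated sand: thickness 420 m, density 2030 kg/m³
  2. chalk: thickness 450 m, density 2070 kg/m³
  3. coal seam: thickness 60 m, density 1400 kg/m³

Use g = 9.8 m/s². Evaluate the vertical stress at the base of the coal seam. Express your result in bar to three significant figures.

183 bar

unconsolidated sand: 2030 kg/m³ × 9.8 m/s² × 420 m = 8.355×10^6 Pa = 83.55 bar
chalk: 2070 kg/m³ × 9.8 m/s² × 450 m = 9.129×10^6 Pa = 91.29 bar
coal seam: 1400 kg/m³ × 9.8 m/s² × 60 m = 8.232×10^5 Pa = 8.232 bar
Total = 83.55 + 91.29 + 8.232 = 183.07 bar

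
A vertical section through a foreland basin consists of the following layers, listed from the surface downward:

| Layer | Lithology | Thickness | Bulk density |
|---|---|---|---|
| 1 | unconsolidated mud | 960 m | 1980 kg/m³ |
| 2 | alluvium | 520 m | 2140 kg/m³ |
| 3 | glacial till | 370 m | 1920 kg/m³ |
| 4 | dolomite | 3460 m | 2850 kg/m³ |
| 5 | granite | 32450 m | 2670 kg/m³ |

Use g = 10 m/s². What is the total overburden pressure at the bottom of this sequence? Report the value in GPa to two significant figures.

unconsolidated mud: 1980 kg/m³ × 10 m/s² × 960 m = 1.901×10^7 Pa = 0.01901 GPa
alluvium: 2140 kg/m³ × 10 m/s² × 520 m = 1.113×10^7 Pa = 0.01113 GPa
glacial till: 1920 kg/m³ × 10 m/s² × 370 m = 7.104×10^6 Pa = 7.104×10^-3 GPa
dolomite: 2850 kg/m³ × 10 m/s² × 3460 m = 9.861×10^7 Pa = 0.09861 GPa
granite: 2670 kg/m³ × 10 m/s² × 32450 m = 8.664×10^8 Pa = 0.8664 GPa
Total = 0.01901 + 0.01113 + 7.104×10^-3 + 0.09861 + 0.8664 = 1.0023 GPa

1.0 GPa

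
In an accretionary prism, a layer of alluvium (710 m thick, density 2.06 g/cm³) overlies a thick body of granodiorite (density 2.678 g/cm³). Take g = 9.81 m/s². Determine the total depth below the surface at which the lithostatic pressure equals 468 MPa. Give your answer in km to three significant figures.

18.0 km

Pressure at base of upper layers: 2060×9.81×710 = 1.435×10^7 Pa = 14.35 MPa
Remaining pressure to be supplied by granodiorite: 4.680×10^8 − 1.435×10^7 = 4.537×10^8 Pa
Additional depth in granodiorite = 4.537×10^8 Pa / (2678 kg/m³ × 9.81 m/s²) = 17268 m
Total depth = 710 m + 17268 m = 17978 m
= 17.978 km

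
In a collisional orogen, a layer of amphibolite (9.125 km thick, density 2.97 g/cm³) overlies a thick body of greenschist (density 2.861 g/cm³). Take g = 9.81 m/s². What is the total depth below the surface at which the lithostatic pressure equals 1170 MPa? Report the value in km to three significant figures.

Pressure at base of upper layers: 2970×9.81×9125 = 2.659×10^8 Pa = 265.9 MPa
Remaining pressure to be supplied by greenschist: 1.170×10^9 − 2.659×10^8 = 9.041×10^8 Pa
Additional depth in greenschist = 9.041×10^8 Pa / (2861 kg/m³ × 9.81 m/s²) = 32214 m
Total depth = 9125 m + 32214 m = 41339 m
= 41.339 km

41.3 km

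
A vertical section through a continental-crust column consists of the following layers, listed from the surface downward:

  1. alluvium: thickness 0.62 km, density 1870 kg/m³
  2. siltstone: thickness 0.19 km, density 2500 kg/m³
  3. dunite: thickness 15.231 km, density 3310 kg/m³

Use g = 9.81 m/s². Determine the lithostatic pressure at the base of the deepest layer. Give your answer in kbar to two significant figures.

alluvium: 1870 kg/m³ × 9.81 m/s² × 620 m = 1.137×10^7 Pa = 0.1137 kbar
siltstone: 2500 kg/m³ × 9.81 m/s² × 190 m = 4.660×10^6 Pa = 0.04660 kbar
dunite: 3310 kg/m³ × 9.81 m/s² × 15231 m = 4.946×10^8 Pa = 4.946 kbar
Total = 0.1137 + 0.04660 + 4.946 = 5.1060 kbar

5.1 kbar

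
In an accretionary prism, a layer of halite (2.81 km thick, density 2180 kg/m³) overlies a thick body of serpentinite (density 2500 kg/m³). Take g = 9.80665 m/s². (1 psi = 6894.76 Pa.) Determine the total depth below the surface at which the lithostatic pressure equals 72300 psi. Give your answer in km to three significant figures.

20.7 km

Pressure at base of upper layers: 2180×9.80665×2810 = 6.007×10^7 Pa = 8713 psi
Remaining pressure to be supplied by serpentinite: 4.985×10^8 − 6.007×10^7 = 4.384×10^8 Pa
Additional depth in serpentinite = 4.384×10^8 Pa / (2500 kg/m³ × 9.80665 m/s²) = 17882 m
Total depth = 2810 m + 17882 m = 20692 m
= 20.692 km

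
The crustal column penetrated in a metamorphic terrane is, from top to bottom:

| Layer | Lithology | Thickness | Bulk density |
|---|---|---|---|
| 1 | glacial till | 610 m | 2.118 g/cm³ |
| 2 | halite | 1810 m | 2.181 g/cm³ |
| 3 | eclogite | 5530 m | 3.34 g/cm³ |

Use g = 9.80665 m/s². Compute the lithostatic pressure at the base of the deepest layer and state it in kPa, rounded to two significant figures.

glacial till: 2118 kg/m³ × 9.80665 m/s² × 610 m = 1.267×10^7 Pa = 12670 kPa
halite: 2181 kg/m³ × 9.80665 m/s² × 1810 m = 3.871×10^7 Pa = 38713 kPa
eclogite: 3340 kg/m³ × 9.80665 m/s² × 5530 m = 1.811×10^8 Pa = 1.811×10^5 kPa
Total = 12670 + 38713 + 1.811×10^5 = 2.3251×10^5 kPa

230000 kPa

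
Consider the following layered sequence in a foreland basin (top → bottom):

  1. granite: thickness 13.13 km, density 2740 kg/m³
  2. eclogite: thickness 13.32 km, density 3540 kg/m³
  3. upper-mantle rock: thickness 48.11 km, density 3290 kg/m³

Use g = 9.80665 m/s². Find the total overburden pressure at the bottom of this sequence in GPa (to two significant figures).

2.4 GPa

granite: 2740 kg/m³ × 9.80665 m/s² × 13130 m = 3.528×10^8 Pa = 0.3528 GPa
eclogite: 3540 kg/m³ × 9.80665 m/s² × 13320 m = 4.624×10^8 Pa = 0.4624 GPa
upper-mantle rock: 3290 kg/m³ × 9.80665 m/s² × 48110 m = 1.552×10^9 Pa = 1.552 GPa
Total = 0.3528 + 0.4624 + 1.552 = 2.3674 GPa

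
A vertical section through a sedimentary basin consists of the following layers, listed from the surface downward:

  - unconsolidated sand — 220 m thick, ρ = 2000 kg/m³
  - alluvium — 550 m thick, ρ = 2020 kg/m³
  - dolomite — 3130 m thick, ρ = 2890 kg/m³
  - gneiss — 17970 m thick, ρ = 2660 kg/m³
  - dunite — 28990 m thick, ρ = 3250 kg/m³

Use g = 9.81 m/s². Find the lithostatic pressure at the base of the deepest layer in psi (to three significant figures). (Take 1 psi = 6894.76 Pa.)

unconsolidated sand: 2000 kg/m³ × 9.81 m/s² × 220 m = 4.316×10^6 Pa = 626.0 psi
alluvium: 2020 kg/m³ × 9.81 m/s² × 550 m = 1.090×10^7 Pa = 1581 psi
dolomite: 2890 kg/m³ × 9.81 m/s² × 3130 m = 8.874×10^7 Pa = 12870 psi
gneiss: 2660 kg/m³ × 9.81 m/s² × 17970 m = 4.689×10^8 Pa = 68011 psi
dunite: 3250 kg/m³ × 9.81 m/s² × 28990 m = 9.243×10^8 Pa = 1.341×10^5 psi
Total = 626.0 + 1581 + 12870 + 68011 + 1.341×10^5 = 2.1714×10^5 psi

217000 psi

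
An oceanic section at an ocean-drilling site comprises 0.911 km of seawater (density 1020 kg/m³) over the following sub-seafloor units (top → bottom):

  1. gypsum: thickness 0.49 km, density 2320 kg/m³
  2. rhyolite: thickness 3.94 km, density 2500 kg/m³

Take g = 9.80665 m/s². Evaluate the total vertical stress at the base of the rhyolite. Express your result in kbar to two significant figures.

seawater: 1020 kg/m³ × 9.80665 m/s² × 911 m = 9.113×10^6 Pa = 0.09113 kbar
gypsum: 2320 kg/m³ × 9.80665 m/s² × 490 m = 1.115×10^7 Pa = 0.1115 kbar
rhyolite: 2500 kg/m³ × 9.80665 m/s² × 3940 m = 9.660×10^7 Pa = 0.9660 kbar
Total = 0.09113 + 0.1115 + 0.9660 = 1.1686 kbar

1.2 kbar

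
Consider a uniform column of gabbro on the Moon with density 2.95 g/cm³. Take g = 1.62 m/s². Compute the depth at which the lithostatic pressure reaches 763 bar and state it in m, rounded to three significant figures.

h = P/(ρg) = 763 bar / (2950 kg/m³ × 1.62 m/s²) = 7.630×10^7 Pa / 4779.0 Pa/m = 15966 m

16000 m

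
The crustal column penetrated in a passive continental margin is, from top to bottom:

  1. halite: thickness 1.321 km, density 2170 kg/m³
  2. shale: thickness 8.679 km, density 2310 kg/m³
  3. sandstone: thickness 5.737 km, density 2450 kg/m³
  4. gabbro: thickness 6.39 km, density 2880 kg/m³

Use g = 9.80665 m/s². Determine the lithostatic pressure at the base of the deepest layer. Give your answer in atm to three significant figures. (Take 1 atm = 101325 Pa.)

5360 atm

halite: 2170 kg/m³ × 9.80665 m/s² × 1321 m = 2.811×10^7 Pa = 277.4 atm
shale: 2310 kg/m³ × 9.80665 m/s² × 8679 m = 1.966×10^8 Pa = 1940 atm
sandstone: 2450 kg/m³ × 9.80665 m/s² × 5737 m = 1.378×10^8 Pa = 1360 atm
gabbro: 2880 kg/m³ × 9.80665 m/s² × 6390 m = 1.805×10^8 Pa = 1781 atm
Total = 277.4 + 1940 + 1360 + 1781 = 5359.3 atm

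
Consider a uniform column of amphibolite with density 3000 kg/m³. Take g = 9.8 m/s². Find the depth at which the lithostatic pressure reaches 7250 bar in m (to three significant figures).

h = P/(ρg) = 7250 bar / (3000 kg/m³ × 9.8 m/s²) = 7.250×10^8 Pa / 29400 Pa/m = 24660 m

24700 m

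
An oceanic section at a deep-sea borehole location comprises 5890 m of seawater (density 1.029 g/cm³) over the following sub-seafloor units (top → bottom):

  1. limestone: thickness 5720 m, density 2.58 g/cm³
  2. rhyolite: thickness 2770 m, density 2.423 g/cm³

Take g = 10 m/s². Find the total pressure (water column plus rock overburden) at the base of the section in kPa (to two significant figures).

seawater: 1029 kg/m³ × 10 m/s² × 5890 m = 6.061×10^7 Pa = 60608 kPa
limestone: 2580 kg/m³ × 10 m/s² × 5720 m = 1.476×10^8 Pa = 1.476×10^5 kPa
rhyolite: 2423 kg/m³ × 10 m/s² × 2770 m = 6.712×10^7 Pa = 67117 kPa
Total = 60608 + 1.476×10^5 + 67117 = 2.7530×10^5 kPa

280000 kPa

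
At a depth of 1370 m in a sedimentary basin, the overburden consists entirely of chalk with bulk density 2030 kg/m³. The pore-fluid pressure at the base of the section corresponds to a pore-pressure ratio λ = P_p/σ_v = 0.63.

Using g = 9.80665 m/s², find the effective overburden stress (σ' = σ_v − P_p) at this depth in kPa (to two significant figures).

Overburden (lithostatic) stress σ_v:
chalk: 2030 kg/m³ × 9.80665 m/s² × 1370 m = 2.727×10^7 Pa = 27.27 MPa
Pore pressure P_p = λ·σ_v = 0.63 × 27.27 MPa = 17.18 MPa
Effective stress σ' = σ_v − P_p = 27.27 − 17.18 = 10.091 MPa = 10091 kPa

10000 kPa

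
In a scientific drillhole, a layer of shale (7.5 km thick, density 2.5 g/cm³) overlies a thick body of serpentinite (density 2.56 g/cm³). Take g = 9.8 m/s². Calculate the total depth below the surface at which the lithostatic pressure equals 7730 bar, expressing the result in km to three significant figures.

31.0 km

Pressure at base of upper layers: 2500×9.8×7500 = 1.837×10^8 Pa = 1838 bar
Remaining pressure to be supplied by serpentinite: 7.730×10^8 − 1.837×10^8 = 5.893×10^8 Pa
Additional depth in serpentinite = 5.893×10^8 Pa / (2560 kg/m³ × 9.8 m/s²) = 23487 m
Total depth = 7500 m + 23487 m = 30987 m
= 30.987 km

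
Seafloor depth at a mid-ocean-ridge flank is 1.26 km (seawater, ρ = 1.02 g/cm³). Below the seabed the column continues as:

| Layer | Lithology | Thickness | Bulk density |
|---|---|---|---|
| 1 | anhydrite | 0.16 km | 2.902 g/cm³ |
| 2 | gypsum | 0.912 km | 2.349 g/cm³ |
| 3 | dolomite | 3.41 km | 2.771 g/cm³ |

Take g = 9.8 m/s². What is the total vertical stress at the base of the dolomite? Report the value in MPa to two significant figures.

seawater: 1020 kg/m³ × 9.8 m/s² × 1260 m = 1.259×10^7 Pa = 12.59 MPa
anhydrite: 2902 kg/m³ × 9.8 m/s² × 160 m = 4.550×10^6 Pa = 4.550 MPa
gypsum: 2349 kg/m³ × 9.8 m/s² × 912 m = 2.099×10^7 Pa = 20.99 MPa
dolomite: 2771 kg/m³ × 9.8 m/s² × 3410 m = 9.260×10^7 Pa = 92.60 MPa
Total = 12.59 + 4.550 + 20.99 + 92.60 = 130.74 MPa

130 MPa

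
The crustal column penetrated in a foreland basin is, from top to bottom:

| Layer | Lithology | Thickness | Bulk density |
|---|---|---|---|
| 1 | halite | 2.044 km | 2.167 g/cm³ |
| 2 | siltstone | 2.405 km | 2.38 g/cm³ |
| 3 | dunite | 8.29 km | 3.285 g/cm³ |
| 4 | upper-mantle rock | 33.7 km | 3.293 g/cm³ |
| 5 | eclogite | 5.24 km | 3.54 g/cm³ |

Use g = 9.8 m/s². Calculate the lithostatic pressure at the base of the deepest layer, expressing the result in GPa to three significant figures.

halite: 2167 kg/m³ × 9.8 m/s² × 2044 m = 4.341×10^7 Pa = 0.04341 GPa
siltstone: 2380 kg/m³ × 9.8 m/s² × 2405 m = 5.609×10^7 Pa = 0.05609 GPa
dunite: 3285 kg/m³ × 9.8 m/s² × 8290 m = 2.669×10^8 Pa = 0.2669 GPa
upper-mantle rock: 3293 kg/m³ × 9.8 m/s² × 33700 m = 1.088×10^9 Pa = 1.088 GPa
eclogite: 3540 kg/m³ × 9.8 m/s² × 5240 m = 1.818×10^8 Pa = 0.1818 GPa
Total = 0.04341 + 0.05609 + 0.2669 + 1.088 + 0.1818 = 1.6357 GPa

1.64 GPa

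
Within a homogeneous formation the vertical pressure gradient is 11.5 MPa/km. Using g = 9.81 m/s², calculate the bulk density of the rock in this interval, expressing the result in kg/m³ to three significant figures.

ρ = (dP/dz)/g = 11.5 MPa/km / 9.81 m/s² = 11500 Pa/m / 9.81 m/s² = 1172.3 kg/m³

1170 kg/m³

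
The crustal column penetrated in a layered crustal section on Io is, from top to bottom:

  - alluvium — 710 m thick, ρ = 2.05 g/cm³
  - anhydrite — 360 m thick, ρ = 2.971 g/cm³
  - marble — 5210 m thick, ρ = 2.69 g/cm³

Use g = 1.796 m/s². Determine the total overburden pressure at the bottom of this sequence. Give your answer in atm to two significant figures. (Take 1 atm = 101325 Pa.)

alluvium: 2050 kg/m³ × 1.796 m/s² × 710 m = 2.614×10^6 Pa = 25.80 atm
anhydrite: 2971 kg/m³ × 1.796 m/s² × 360 m = 1.921×10^6 Pa = 18.96 atm
marble: 2690 kg/m³ × 1.796 m/s² × 5210 m = 2.517×10^7 Pa = 248.4 atm
Total = 25.80 + 18.96 + 248.4 = 293.17 atm

290 atm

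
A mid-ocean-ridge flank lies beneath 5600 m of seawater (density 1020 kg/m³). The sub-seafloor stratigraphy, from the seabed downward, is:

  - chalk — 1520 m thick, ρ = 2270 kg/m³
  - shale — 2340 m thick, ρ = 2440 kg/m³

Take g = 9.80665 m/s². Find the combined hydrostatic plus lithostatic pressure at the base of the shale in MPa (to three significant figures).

146 MPa

seawater: 1020 kg/m³ × 9.80665 m/s² × 5600 m = 5.602×10^7 Pa = 56.02 MPa
chalk: 2270 kg/m³ × 9.80665 m/s² × 1520 m = 3.384×10^7 Pa = 33.84 MPa
shale: 2440 kg/m³ × 9.80665 m/s² × 2340 m = 5.599×10^7 Pa = 55.99 MPa
Total = 56.02 + 33.84 + 55.99 = 145.84 MPa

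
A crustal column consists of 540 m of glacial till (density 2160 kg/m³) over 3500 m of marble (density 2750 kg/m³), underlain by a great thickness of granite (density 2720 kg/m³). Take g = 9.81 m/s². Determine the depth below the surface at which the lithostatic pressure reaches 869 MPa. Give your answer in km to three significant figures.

32.6 km

Pressure at base of upper layers: 2160×9.81×540 + 2750×9.81×3500 = 1.059×10^8 Pa = 105.9 MPa
Remaining pressure to be supplied by granite: 8.690×10^8 − 1.059×10^8 = 7.631×10^8 Pa
Additional depth in granite = 7.631×10^8 Pa / (2720 kg/m³ × 9.81 m/s²) = 28600 m
Total depth = 4040 m + 28600 m = 32640 m
= 32.640 km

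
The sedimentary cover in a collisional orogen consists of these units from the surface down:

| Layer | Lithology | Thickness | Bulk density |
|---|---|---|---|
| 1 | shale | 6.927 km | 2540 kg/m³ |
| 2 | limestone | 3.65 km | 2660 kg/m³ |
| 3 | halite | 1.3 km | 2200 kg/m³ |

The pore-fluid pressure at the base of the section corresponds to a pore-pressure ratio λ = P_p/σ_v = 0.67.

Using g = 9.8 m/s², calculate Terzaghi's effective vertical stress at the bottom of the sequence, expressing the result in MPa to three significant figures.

97.5 MPa

Overburden (lithostatic) stress σ_v:
shale: 2540 kg/m³ × 9.8 m/s² × 6927 m = 1.724×10^8 Pa = 172.4 MPa
limestone: 2660 kg/m³ × 9.8 m/s² × 3650 m = 9.515×10^7 Pa = 95.15 MPa
halite: 2200 kg/m³ × 9.8 m/s² × 1300 m = 2.803×10^7 Pa = 28.03 MPa
Total = 172.4 + 95.15 + 28.03 = 295.60 MPa
Pore pressure P_p = λ·σ_v = 0.67 × 295.6 MPa = 198.1 MPa
Effective stress σ' = σ_v − P_p = 295.6 − 198.1 = 97.549 MPa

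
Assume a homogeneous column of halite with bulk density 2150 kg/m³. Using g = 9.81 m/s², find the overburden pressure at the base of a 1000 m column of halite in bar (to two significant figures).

halite: 2150 kg/m³ × 9.81 m/s² × 1000 m = 2.109×10^7 Pa = 210.9 bar

210 bar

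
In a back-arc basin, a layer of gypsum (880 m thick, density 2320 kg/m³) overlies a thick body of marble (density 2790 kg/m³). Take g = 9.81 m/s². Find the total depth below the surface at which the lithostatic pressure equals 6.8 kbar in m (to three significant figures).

Pressure at base of upper layers: 2320×9.81×880 = 2.003×10^7 Pa = 0.2003 kbar
Remaining pressure to be supplied by marble: 6.800×10^8 − 2.003×10^7 = 6.600×10^8 Pa
Additional depth in marble = 6.600×10^8 Pa / (2790 kg/m³ × 9.81 m/s²) = 24113 m
Total depth = 880 m + 24113 m = 24993 m

25000 m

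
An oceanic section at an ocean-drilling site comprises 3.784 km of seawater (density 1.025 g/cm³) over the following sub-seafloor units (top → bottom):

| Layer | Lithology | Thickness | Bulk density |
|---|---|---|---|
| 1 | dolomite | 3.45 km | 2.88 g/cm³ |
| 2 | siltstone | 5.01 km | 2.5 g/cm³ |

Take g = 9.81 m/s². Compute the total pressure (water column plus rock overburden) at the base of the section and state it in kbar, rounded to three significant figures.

2.58 kbar

seawater: 1025 kg/m³ × 9.81 m/s² × 3784 m = 3.805×10^7 Pa = 0.3805 kbar
dolomite: 2880 kg/m³ × 9.81 m/s² × 3450 m = 9.747×10^7 Pa = 0.9747 kbar
siltstone: 2500 kg/m³ × 9.81 m/s² × 5010 m = 1.229×10^8 Pa = 1.229 kbar
Total = 0.3805 + 0.9747 + 1.229 = 2.5839 kbar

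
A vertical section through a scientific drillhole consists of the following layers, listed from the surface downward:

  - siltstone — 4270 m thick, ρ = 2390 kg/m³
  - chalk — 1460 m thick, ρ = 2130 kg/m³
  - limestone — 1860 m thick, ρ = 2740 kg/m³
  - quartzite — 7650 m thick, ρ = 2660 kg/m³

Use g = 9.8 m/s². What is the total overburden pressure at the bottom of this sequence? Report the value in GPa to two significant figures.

siltstone: 2390 kg/m³ × 9.8 m/s² × 4270 m = 1.000×10^8 Pa = 0.1000 GPa
chalk: 2130 kg/m³ × 9.8 m/s² × 1460 m = 3.048×10^7 Pa = 0.03048 GPa
limestone: 2740 kg/m³ × 9.8 m/s² × 1860 m = 4.994×10^7 Pa = 0.04994 GPa
quartzite: 2660 kg/m³ × 9.8 m/s² × 7650 m = 1.994×10^8 Pa = 0.1994 GPa
Total = 0.1000 + 0.03048 + 0.04994 + 0.1994 = 0.37985 GPa

0.38 GPa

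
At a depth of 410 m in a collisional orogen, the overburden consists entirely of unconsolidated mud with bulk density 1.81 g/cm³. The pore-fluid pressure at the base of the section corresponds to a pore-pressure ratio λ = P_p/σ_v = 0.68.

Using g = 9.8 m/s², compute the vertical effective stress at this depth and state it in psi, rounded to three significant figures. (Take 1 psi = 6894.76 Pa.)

338 psi

Overburden (lithostatic) stress σ_v:
unconsolidated mud: 1810 kg/m³ × 9.8 m/s² × 410 m = 7.273×10^6 Pa = 7.273 MPa
Pore pressure P_p = λ·σ_v = 0.68 × 7.273 MPa = 4.945 MPa
Effective stress σ' = σ_v − P_p = 7.273 − 4.945 = 2.3272 MPa = 337.54 psi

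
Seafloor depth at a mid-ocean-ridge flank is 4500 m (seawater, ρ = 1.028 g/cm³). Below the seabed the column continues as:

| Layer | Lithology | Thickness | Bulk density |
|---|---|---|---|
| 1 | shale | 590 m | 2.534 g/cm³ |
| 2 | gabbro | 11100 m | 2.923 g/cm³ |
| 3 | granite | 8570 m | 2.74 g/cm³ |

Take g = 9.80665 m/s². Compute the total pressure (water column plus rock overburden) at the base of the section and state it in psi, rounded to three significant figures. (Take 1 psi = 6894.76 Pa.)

88300 psi

seawater: 1028 kg/m³ × 9.80665 m/s² × 4500 m = 4.537×10^7 Pa = 6580 psi
shale: 2534 kg/m³ × 9.80665 m/s² × 590 m = 1.466×10^7 Pa = 2126 psi
gabbro: 2923 kg/m³ × 9.80665 m/s² × 11100 m = 3.182×10^8 Pa = 46148 psi
granite: 2740 kg/m³ × 9.80665 m/s² × 8570 m = 2.303×10^8 Pa = 33399 psi
Total = 6580 + 2126 + 46148 + 33399 = 88253 psi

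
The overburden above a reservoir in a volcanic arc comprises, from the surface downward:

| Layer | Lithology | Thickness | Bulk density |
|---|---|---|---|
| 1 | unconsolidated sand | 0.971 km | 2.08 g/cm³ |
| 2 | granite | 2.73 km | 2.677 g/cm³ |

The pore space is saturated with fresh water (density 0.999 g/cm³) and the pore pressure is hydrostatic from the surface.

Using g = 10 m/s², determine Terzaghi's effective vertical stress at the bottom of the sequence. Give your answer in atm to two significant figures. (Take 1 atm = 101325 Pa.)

560 atm

Overburden (lithostatic) stress σ_v:
unconsolidated sand: 2080 kg/m³ × 10 m/s² × 971 m = 2.020×10^7 Pa = 20.20 MPa
granite: 2677 kg/m³ × 10 m/s² × 2730 m = 7.308×10^7 Pa = 73.08 MPa
Total = 20.20 + 73.08 = 93.279 MPa
Pore pressure P_p = 999 kg/m³ × 10 m/s² × 3701 m = 3.697×10^7 Pa = 36.97 MPa
Effective stress σ' = σ_v − P_p = 93.28 − 36.97 = 56.306 MPa = 555.70 atm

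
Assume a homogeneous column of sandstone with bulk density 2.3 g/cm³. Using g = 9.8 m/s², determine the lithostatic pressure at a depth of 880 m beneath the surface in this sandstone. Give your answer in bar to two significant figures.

sandstone: 2300 kg/m³ × 9.8 m/s² × 880 m = 1.984×10^7 Pa = 198.4 bar

200 bar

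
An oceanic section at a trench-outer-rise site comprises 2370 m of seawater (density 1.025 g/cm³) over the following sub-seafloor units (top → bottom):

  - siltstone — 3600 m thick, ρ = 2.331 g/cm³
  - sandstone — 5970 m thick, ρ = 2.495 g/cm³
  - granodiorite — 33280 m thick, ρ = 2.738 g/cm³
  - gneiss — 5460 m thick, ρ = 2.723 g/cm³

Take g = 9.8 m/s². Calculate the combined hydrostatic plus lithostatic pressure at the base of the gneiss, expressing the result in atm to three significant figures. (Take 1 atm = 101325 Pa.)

12700 atm

seawater: 1025 kg/m³ × 9.8 m/s² × 2370 m = 2.381×10^7 Pa = 235.0 atm
siltstone: 2331 kg/m³ × 9.8 m/s² × 3600 m = 8.224×10^7 Pa = 811.6 atm
sandstone: 2495 kg/m³ × 9.8 m/s² × 5970 m = 1.460×10^8 Pa = 1441 atm
granodiorite: 2738 kg/m³ × 9.8 m/s² × 33280 m = 8.930×10^8 Pa = 8813 atm
gneiss: 2723 kg/m³ × 9.8 m/s² × 5460 m = 1.457×10^8 Pa = 1438 atm
Total = 235.0 + 811.6 + 1441 + 8813 + 1438 = 12738 atm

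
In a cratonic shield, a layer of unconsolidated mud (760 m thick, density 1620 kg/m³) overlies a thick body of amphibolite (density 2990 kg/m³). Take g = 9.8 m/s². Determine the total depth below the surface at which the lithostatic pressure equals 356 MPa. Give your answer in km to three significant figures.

Pressure at base of upper layers: 1620×9.8×760 = 1.207×10^7 Pa = 12.07 MPa
Remaining pressure to be supplied by amphibolite: 3.560×10^8 − 1.207×10^7 = 3.439×10^8 Pa
Additional depth in amphibolite = 3.439×10^8 Pa / (2990 kg/m³ × 9.8 m/s²) = 11738 m
Total depth = 760 m + 11738 m = 12498 m
= 12.498 km

12.5 km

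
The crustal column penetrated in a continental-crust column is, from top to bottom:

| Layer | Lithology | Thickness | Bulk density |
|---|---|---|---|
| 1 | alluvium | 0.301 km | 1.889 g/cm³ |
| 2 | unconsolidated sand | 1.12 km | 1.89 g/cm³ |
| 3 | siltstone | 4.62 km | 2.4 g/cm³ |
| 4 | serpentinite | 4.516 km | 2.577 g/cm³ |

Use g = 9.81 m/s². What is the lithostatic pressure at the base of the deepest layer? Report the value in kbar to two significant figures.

2.5 kbar

alluvium: 1889 kg/m³ × 9.81 m/s² × 301 m = 5.578×10^6 Pa = 0.05578 kbar
unconsolidated sand: 1890 kg/m³ × 9.81 m/s² × 1120 m = 2.077×10^7 Pa = 0.2077 kbar
siltstone: 2400 kg/m³ × 9.81 m/s² × 4620 m = 1.088×10^8 Pa = 1.088 kbar
serpentinite: 2577 kg/m³ × 9.81 m/s² × 4516 m = 1.142×10^8 Pa = 1.142 kbar
Total = 0.05578 + 0.2077 + 1.088 + 1.142 = 2.4928 kbar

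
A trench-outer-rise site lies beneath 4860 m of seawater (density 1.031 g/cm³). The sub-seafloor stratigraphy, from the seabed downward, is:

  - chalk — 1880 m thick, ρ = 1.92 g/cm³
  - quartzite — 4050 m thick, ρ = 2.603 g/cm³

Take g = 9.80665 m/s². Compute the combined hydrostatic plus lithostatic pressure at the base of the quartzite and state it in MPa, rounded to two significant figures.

seawater: 1031 kg/m³ × 9.80665 m/s² × 4860 m = 4.914×10^7 Pa = 49.14 MPa
chalk: 1920 kg/m³ × 9.80665 m/s² × 1880 m = 3.540×10^7 Pa = 35.40 MPa
quartzite: 2603 kg/m³ × 9.80665 m/s² × 4050 m = 1.034×10^8 Pa = 103.4 MPa
Total = 49.14 + 35.40 + 103.4 = 187.92 MPa

190 MPa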